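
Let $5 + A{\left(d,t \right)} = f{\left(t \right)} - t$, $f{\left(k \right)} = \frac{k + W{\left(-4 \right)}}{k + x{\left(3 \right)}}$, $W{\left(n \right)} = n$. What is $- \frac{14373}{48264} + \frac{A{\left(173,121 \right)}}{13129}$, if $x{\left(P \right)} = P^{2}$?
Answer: $- \frac{324568239}{1056096760} \approx -0.30733$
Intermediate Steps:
$f{\left(k \right)} = \frac{-4 + k}{9 + k}$ ($f{\left(k \right)} = \frac{k - 4}{k + 3^{2}} = \frac{-4 + k}{k + 9} = \frac{-4 + k}{9 + k}$)
$A{\left(d,t \right)} = -5 - t + \frac{-4 + t}{9 + t}$ ($A{\left(d,t \right)} = -5 - \left(t - \frac{-4 + t}{9 + t}\right) = -5 - t + \frac{-4 + t}{9 + t}$)
$- \frac{14373}{48264} + \frac{A{\left(173,121 \right)}}{13129} = - \frac{14373}{48264} + \frac{\frac{1}{9 + 121} \left(-49 - 121^{2} - 1573\right)}{13129} = \left(-14373\right) \frac{1}{48264} + \frac{-49 - 14641 - 1573}{130} \cdot \frac{1}{13129} = - \frac{4791}{16088} + \frac{-49 - 14641 - 1573}{130} \cdot \frac{1}{13129} = - \frac{4791}{16088} + \frac{1}{130} \left(-16263\right) \frac{1}{13129} = - \frac{4791}{16088} - \frac{1251}{131290} = - \frac{324568239}{1056096760}$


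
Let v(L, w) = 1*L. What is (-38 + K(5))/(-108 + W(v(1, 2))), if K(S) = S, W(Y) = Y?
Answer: 33/107 ≈ 0.30841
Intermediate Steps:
v(L, w) = L
(-38 + K(5))/(-108 + W(v(1, 2))) = (-38 + 5)/(-108 + 1) = -33/(-107) = -33*(-1/107) = 33/107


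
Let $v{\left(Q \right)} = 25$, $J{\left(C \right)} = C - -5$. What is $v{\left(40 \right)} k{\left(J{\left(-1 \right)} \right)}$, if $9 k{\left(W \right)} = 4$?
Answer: $\frac{100}{9} \approx 11.111$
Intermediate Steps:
$J{\left(C \right)} = 5 + C$ ($J{\left(C \right)} = C + 5 = 5 + C$)
$k{\left(W \right)} = \frac{4}{9}$ ($k{\left(W \right)} = \frac{1}{9} \cdot 4 = \frac{4}{9}$)
$v{\left(40 \right)} k{\left(J{\left(-1 \right)} \right)} = 25 \cdot \frac{4}{9} = \frac{100}{9}$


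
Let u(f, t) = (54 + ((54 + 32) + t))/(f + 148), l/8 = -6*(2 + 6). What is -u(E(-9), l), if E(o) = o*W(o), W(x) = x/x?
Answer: 244/139 ≈ 1.7554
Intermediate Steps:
W(x) = 1
E(o) = o (E(o) = o*1 = o)
l = -384 (l = 8*(-6*(2 + 6)) = 8*(-6*8) = 8*(-48) = -384)
u(f, t) = (140 + t)/(148 + f) (u(f, t) = (54 + (86 + t))/(148 + f) = (140 + t)/(148 + f))
-u(E(-9), l) = -(140 - 384)/(148 - 9) = -(-244)/139 = -1*(-244/139) = 244/139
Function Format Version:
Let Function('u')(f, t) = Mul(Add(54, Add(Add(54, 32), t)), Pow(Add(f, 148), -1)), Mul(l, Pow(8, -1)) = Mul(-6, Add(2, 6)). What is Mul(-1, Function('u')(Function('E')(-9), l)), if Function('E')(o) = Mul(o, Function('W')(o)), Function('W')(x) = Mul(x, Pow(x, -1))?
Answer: Rational(244, 139) ≈ 1.7554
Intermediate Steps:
Function('W')(x) = 1
Function('E')(o) = o (Function('E')(o) = Mul(o, 1) = o)
l = -384 (l = Mul(8, Mul(-6, Add(2, 6))) = Mul(8, Mul(-6, 8)) = Mul(8, -48) = -384)
Function('u')(f, t) = Mul(Pow(Add(148, f), -1), Add(140, t)) (Function('u')(f, t) = Mul(Add(54, Add(86, t)), Pow(Add(148, f), -1)) = Mul(Add(140, t), Pow(Add(148, f), -1)) = Mul(Pow(Add(148, f), -1), Add(140, t)))
Mul(-1, Function('u')(Function('E')(-9), l)) = Mul(-1, Mul(Pow(Add(148, -9), -1), Add(140, -384))) = Mul(-1, Mul(Pow(139, -1), -244)) = Mul(-1, Mul(Rational(1, 139), -244)) = Mul(-1, Rational(-244, 139)) = Rational(244, 139)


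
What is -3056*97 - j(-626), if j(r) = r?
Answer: -295806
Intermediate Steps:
-3056*97 - j(-626) = -3056*97 - 1*(-626) = -296432 + 626 = -295806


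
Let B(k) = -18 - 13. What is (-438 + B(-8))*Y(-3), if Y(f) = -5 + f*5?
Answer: 9380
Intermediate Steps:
Y(f) = -5 + 5*f
B(k) = -31
(-438 + B(-8))*Y(-3) = (-438 - 31)*(-5 + 5*(-3)) = -469*(-5 - 15) = -469*(-20) = 9380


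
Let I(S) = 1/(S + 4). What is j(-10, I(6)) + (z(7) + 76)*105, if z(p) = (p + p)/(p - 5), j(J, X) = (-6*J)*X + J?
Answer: 8711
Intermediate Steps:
I(S) = 1/(4 + S)
j(J, X) = J - 6*J*X (j(J, X) = -6*J*X + J = J - 6*J*X)
z(p) = 2*p/(-5 + p) (z(p) = (2*p)/(-5 + p) = 2*p/(-5 + p))
j(-10, I(6)) + (z(7) + 76)*105 = -10*(1 - 6/(4 + 6)) + (2*7/(-5 + 7) + 76)*105 = -10*(1 - 6/10) + (2*7/2 + 76)*105 = -10*(1 - 6*1/10) + (2*7*(1/2) + 76)*105 = -10*(1 - 3/5) + (7 + 76)*105 = -10*2/5 + 83*105 = -4 + 8715 = 8711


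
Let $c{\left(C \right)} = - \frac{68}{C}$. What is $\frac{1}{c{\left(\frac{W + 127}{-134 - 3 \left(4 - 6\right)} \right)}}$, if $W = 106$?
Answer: $\frac{233}{8704} \approx 0.026769$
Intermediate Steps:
$\frac{1}{c{\left(\frac{W + 127}{-134 - 3 \left(4 - 6\right)} \right)}} = \frac{1}{\left(-68\right) \frac{1}{\left(106 + 127\right) \frac{1}{-134 - 3 \left(4 - 6\right)}}} = \frac{1}{\left(-68\right) \frac{1}{233 \frac{1}{-134 - -6}}} = \frac{1}{\left(-68\right) \frac{1}{233 \frac{1}{-134 + 6}}} = \frac{1}{\left(-68\right) \frac{1}{233 \frac{1}{-128}}} = \frac{1}{\left(-68\right) \frac{1}{233 \left(- \frac{1}{128}\right)}} = \frac{1}{\left(-68\right) \frac{1}{- \frac{233}{128}}} = \frac{1}{\left(-68\right) \left(- \frac{128}{233}\right)} = \frac{1}{\frac{8704}{233}} = \frac{233}{8704}$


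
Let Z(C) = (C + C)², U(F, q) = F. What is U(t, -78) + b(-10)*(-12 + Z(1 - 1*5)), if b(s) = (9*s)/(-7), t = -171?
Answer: 3483/7 ≈ 497.57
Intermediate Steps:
Z(C) = 4*C² (Z(C) = (2*C)² = 4*C²)
b(s) = -9*s/7 (b(s) = (9*s)*(-⅐) = -9*s/7)
U(t, -78) + b(-10)*(-12 + Z(1 - 1*5)) = -171 + (-9/7*(-10))*(-12 + 4*(1 - 1*5)²) = -171 + 90*(-12 + 4*(1 - 5)²)/7 = -171 + 90*(-12 + 4*(-4)²)/7 = -171 + 90*(-12 + 4*16)/7 = -171 + 90*(-12 + 64)/7 = -171 + (90/7)*52 = -171 + 4680/7 = 3483/7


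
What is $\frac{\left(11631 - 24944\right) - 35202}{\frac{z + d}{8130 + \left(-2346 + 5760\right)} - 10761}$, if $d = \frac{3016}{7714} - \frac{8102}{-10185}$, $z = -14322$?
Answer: $\frac{13547432664675}{3005271133874} \approx 4.5079$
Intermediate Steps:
$d = \frac{229598}{193515}$ ($d = 3016 \cdot \frac{1}{7714} - - \frac{8102}{10185} = \frac{52}{133} + \frac{8102}{10185} = \frac{229598}{193515} \approx 1.1865$)
$\frac{\left(11631 - 24944\right) - 35202}{\frac{z + d}{8130 + \left(-2346 + 5760\right)} - 10761} = \frac{\left(11631 - 24944\right) - 35202}{\frac{-14322 + \frac{229598}{193515}}{8130 + \left(-2346 + 5760\right)} - 10761} = \frac{-13313 - 35202}{- \frac{2771292232}{193515 \left(8130 + 3414\right)} - 10761} = - \frac{48515}{- \frac{2771292232}{193515 \cdot 11544} - 10761} = - \frac{48515}{\left(- \frac{2771292232}{193515}\right) \frac{1}{11544} - 10761} = - \frac{48515}{- \frac{346411529}{279242145} - 10761} = - \frac{48515}{- \frac{3005271133874}{279242145}} = \left(-48515\right) \left(- \frac{279242145}{3005271133874}\right) = \frac{13547432664675}{3005271133874}$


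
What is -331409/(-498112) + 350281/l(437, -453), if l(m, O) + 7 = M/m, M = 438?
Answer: -76246528436275/1305551552 ≈ -58402.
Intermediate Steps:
l(m, O) = -7 + 438/m
-331409/(-498112) + 350281/l(437, -453) = -331409/(-498112) + 350281/(-7 + 438/437) = -331409*(-1/498112) + 350281/(-7 + 438*(1/437)) = 331409/498112 + 350281/(-7 + 438/437) = 331409/498112 + 350281/(-2621/437) = 331409/498112 + 350281*(-437/2621) = 331409/498112 - 153072797/2621 = -76246528436275/1305551552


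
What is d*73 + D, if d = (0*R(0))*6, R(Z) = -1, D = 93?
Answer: 93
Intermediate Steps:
d = 0 (d = (0*(-1))*6 = 0*6 = 0)
d*73 + D = 0*73 + 93 = 0 + 93 = 93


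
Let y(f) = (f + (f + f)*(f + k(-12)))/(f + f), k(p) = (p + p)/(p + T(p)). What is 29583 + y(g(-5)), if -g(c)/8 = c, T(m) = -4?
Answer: 29625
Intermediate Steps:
k(p) = 2*p/(-4 + p) (k(p) = (p + p)/(p - 4) = (2*p)/(-4 + p) = 2*p/(-4 + p))
g(c) = -8*c
y(f) = (f + 2*f*(3/2 + f))/(2*f) (y(f) = (f + (f + f)*(f + 2*(-12)/(-4 - 12)))/(f + f) = (f + (2*f)*(f + 2*(-12)/(-16)))/((2*f)) = (f + (2*f)*(f + 2*(-12)*(-1/16)))*(1/(2*f)) = (f + (2*f)*(f + 3/2))*(1/(2*f)) = (f + (2*f)*(3/2 + f))*(1/(2*f)) = (f + 2*f*(3/2 + f))*(1/(2*f)) = (f + 2*f*(3/2 + f))/(2*f))
29583 + y(g(-5)) = 29583 + (2 - 8*(-5)) = 29583 + (2 + 40) = 29583 + 42 = 29625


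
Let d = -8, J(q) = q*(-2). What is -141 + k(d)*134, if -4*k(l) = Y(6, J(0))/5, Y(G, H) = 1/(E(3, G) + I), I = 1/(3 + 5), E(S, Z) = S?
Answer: -17893/125 ≈ -143.14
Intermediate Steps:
I = ⅛ (I = 1/8 = ⅛ ≈ 0.12500)
J(q) = -2*q
Y(G, H) = 8/25 (Y(G, H) = 1/(3 + ⅛) = 1/(25/8) = 8/25)
k(l) = -2/125 (k(l) = -2/(25*5) = -¼*8/125 = -2/125)
-141 + k(d)*134 = -141 - 2/125*134 = -141 - 268/125 = -17893/125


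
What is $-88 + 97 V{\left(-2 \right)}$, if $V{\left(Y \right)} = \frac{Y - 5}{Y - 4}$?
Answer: $\frac{151}{6} \approx 25.167$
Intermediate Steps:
$V{\left(Y \right)} = \frac{-5 + Y}{-4 + Y}$
$-88 + 97 V{\left(-2 \right)} = -88 + 97 \frac{-5 - 2}{-4 - 2} = -88 + 97 \frac{1}{-6} \left(-7\right) = -88 + 97 \left(\left(- \frac{1}{6}\right) \left(-7\right)\right) = -88 + 97 \cdot \frac{7}{6} = -88 + \frac{679}{6} = \frac{151}{6}$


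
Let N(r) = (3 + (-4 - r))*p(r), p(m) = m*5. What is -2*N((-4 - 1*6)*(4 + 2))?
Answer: 35400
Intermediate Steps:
p(m) = 5*m
N(r) = 5*r*(-1 - r) (N(r) = (3 + (-4 - r))*(5*r) = (-1 - r)*(5*r) = 5*r*(-1 - r))
-2*N((-4 - 1*6)*(4 + 2)) = -(-10)*(-4 - 1*6)*(4 + 2)*(1 + (-4 - 1*6)*(4 + 2)) = -(-10)*(-4 - 6)*6*(1 + (-4 - 6)*6) = -(-10)*(-10*6)*(1 - 10*6) = -(-10)*(-60)*(1 - 60) = -(-10)*(-60)*(-59) = -2*(-17700) = 35400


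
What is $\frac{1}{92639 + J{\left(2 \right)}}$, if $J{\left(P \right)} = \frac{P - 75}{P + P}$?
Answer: $\frac{4}{370483} \approx 1.0797 \cdot 10^{-5}$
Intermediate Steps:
$J{\left(P \right)} = \frac{-75 + P}{2 P}$
$\frac{1}{92639 + J{\left(2 \right)}} = \frac{1}{92639 + \frac{-75 + 2}{2 \cdot 2}} = \frac{1}{92639 + \frac{1}{2} \cdot \frac{1}{2} \left(-73\right)} = \frac{1}{92639 - \frac{73}{4}} = \frac{1}{\frac{370483}{4}} = \frac{4}{370483}$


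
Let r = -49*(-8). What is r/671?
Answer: 392/671 ≈ 0.58420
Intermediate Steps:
r = 392
r/671 = 392/671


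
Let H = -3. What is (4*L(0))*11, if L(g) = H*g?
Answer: 0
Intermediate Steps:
L(g) = -3*g
(4*L(0))*11 = (4*(-3*0))*11 = (4*0)*11 = 0*11 = 0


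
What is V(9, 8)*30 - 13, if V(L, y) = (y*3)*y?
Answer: 5747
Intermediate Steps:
V(L, y) = 3*y² (V(L, y) = (3*y)*y = 3*y²)
V(9, 8)*30 - 13 = (3*8²)*30 - 13 = (3*64)*30 - 13 = 192*30 - 13 = 5760 - 13 = 5747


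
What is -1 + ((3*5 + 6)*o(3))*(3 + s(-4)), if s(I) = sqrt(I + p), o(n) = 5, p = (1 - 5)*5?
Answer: 314 + 210*I*sqrt(6) ≈ 314.0 + 514.39*I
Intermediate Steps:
p = -20 (p = -4*5 = -20)
s(I) = sqrt(-20 + I) (s(I) = sqrt(I - 20) = sqrt(-20 + I))
-1 + ((3*5 + 6)*o(3))*(3 + s(-4)) = -1 + ((3*5 + 6)*5)*(3 + sqrt(-20 - 4)) = -1 + ((15 + 6)*5)*(3 + sqrt(-24)) = -1 + (21*5)*(3 + 2*I*sqrt(6)) = -1 + 105*(3 + 2*I*sqrt(6)) = -1 + (315 + 210*I*sqrt(6)) = 314 + 210*I*sqrt(6)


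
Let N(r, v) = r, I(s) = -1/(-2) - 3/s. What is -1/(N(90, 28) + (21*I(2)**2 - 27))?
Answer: -1/84 ≈ -0.011905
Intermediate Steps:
I(s) = 1/2 - 3/s (I(s) = -1*(-1/2) - 3/s = 1/2 - 3/s)
-1/(N(90, 28) + (21*I(2)**2 - 27)) = -1/(90 + (21*((1/2)*(-6 + 2)/2)**2 - 27)) = -1/(90 + (21*((1/2)*(1/2)*(-4))**2 - 27)) = -1/(90 + (21*(-1)**2 - 27)) = -1/(90 + (21*1 - 27)) = -1/(90 + (21 - 27)) = -1/(90 - 6) = -1/84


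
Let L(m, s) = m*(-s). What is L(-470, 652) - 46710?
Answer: 259730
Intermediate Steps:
L(m, s) = -m*s
L(-470, 652) - 46710 = -1*(-470)*652 - 46710 = 306440 - 46710 = 259730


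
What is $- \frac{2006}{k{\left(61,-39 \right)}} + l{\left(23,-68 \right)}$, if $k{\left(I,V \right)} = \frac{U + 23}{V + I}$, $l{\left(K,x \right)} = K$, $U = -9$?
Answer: $- \frac{21905}{7} \approx -3129.3$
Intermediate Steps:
$k{\left(I,V \right)} = \frac{14}{I + V}$ ($k{\left(I,V \right)} = \frac{-9 + 23}{V + I} = \frac{14}{I + V}$)
$- \frac{2006}{k{\left(61,-39 \right)}} + l{\left(23,-68 \right)} = - \frac{2006}{14 \frac{1}{61 - 39}} + 23 = - \frac{2006}{14 \cdot \frac{1}{22}} + 23 = - \frac{2006}{\frac{7}{11}} + 23 = \left(-2006\right) \frac{11}{7} + 23 = - \frac{22066}{7} + 23 = - \frac{21905}{7}$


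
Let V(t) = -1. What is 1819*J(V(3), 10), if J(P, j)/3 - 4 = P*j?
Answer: -32742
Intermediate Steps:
J(P, j) = 12 + 3*P*j (J(P, j) = 12 + 3*(P*j) = 12 + 3*P*j)
1819*J(V(3), 10) = 1819*(12 + 3*(-1)*10) = 1819*(12 - 30) = 1819*(-18) = -32742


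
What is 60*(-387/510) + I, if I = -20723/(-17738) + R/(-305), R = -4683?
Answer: -2667820987/91971530 ≈ -29.007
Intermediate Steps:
I = 89387569/5410090 (I = -20723/(-17738) - 4683/(-305) = -20723*(-1/17738) - 4683*(-1/305) = 20723/17738 + 4683/305 = 89387569/5410090 ≈ 16.522)
60*(-387/510) + I = 60*(-387/510) + 89387569/5410090 = 60*(-387*1/510) + 89387569/5410090 = 60*(-129/170) + 89387569/5410090 = -774/17 + 89387569/5410090 = -2667820987/91971530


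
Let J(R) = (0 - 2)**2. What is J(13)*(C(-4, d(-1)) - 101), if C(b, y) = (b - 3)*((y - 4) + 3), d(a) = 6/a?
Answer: -208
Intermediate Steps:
J(R) = 4 (J(R) = (-2)**2 = 4)
C(b, y) = (-1 + y)*(-3 + b) (C(b, y) = (-3 + b)*((-4 + y) + 3) = (-3 + b)*(-1 + y) = (-1 + y)*(-3 + b))
J(13)*(C(-4, d(-1)) - 101) = 4*((3 - 1*(-4) - 18/(-1) - 24/(-1)) - 101) = 4*((3 + 4 - 18*(-1) - 24*(-1)) - 101) = 4*((3 + 4 - 3*(-6) - 4*(-6)) - 101) = 4*((3 + 4 + 18 + 24) - 101) = 4*(49 - 101) = 4*(-52) = -208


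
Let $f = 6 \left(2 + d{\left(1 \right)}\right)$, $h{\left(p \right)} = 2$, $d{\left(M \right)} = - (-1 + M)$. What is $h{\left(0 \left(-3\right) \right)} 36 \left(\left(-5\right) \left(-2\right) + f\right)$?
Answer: $1584$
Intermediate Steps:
$d{\left(M \right)} = 1 - M$
$f = 12$ ($f = 6 \left(2 + \left(1 - 1\right)\right) = 6 \left(2 + 0\right) = 6 \cdot 2 = 12$)
$h{\left(0 \left(-3\right) \right)} 36 \left(\left(-5\right) \left(-2\right) + f\right) = 2 \cdot 36 \left(\left(-5\right) \left(-2\right) + 12\right) = 72 \left(10 + 12\right) = 72 \cdot 22 = 1584$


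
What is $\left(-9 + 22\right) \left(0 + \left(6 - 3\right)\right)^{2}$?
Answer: $117$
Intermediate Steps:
$\left(-9 + 22\right) \left(0 + \left(6 - 3\right)\right)^{2} = 13 \left(0 + 3\right)^{2} = 13 \cdot 3^{2} = 13 \cdot 9 = 117$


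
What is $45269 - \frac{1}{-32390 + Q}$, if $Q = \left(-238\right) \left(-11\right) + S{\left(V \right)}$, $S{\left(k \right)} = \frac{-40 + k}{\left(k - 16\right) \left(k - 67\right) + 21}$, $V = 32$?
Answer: $\frac{726436170439}{16047100} \approx 45269.0$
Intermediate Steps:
$S{\left(k \right)} = \frac{-40 + k}{21 + \left(-67 + k\right) \left(-16 + k\right)}$ ($S{\left(k \right)} = \frac{-40 + k}{\left(-16 + k\right) \left(-67 + k\right) + 21} = \frac{-40 + k}{\left(-67 + k\right) \left(-16 + k\right) + 21} = \frac{-40 + k}{21 + \left(-67 + k\right) \left(-16 + k\right)}$)
$Q = \frac{1411110}{539}$ ($Q = \left(-238\right) \left(-11\right) + \frac{-40 + 32}{1093 + 32^{2} - 2656} = 2618 + \frac{1}{1093 + 1024 - 2656} \left(-8\right) = 2618 + \frac{1}{-539} \left(-8\right) = 2618 - - \frac{8}{539} = 2618 + \frac{8}{539} = \frac{1411110}{539} \approx 2618.0$)
$45269 - \frac{1}{-32390 + Q} = 45269 - \frac{1}{-32390 + \frac{1411110}{539}} = 45269 - \frac{1}{- \frac{16047100}{539}} = 45269 - - \frac{539}{16047100} = 45269 + \frac{539}{16047100} = \frac{726436170439}{16047100}$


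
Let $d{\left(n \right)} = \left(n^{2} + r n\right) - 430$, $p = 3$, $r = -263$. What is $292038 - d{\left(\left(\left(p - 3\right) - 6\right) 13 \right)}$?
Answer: $265870$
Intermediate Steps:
$d{\left(n \right)} = -430 + n^{2} - 263 n$ ($d{\left(n \right)} = \left(n^{2} - 263 n\right) - 430 = -430 + n^{2} - 263 n$)
$292038 - d{\left(\left(\left(p - 3\right) - 6\right) 13 \right)} = 292038 - \left(-430 + \left(\left(\left(3 - 3\right) - 6\right) 13\right)^{2} - 263 \left(\left(3 - 3\right) - 6\right) 13\right) = 292038 - \left(-430 + \left(\left(0 - 6\right) 13\right)^{2} - 263 \left(0 - 6\right) 13\right) = 292038 - \left(-430 + \left(\left(-6\right) 13\right)^{2} - 263 \left(\left(-6\right) 13\right)\right) = 292038 - \left(-430 + \left(-78\right)^{2} - -20514\right) = 292038 - \left(-430 + 6084 + 20514\right) = 292038 - 26168 = 265870$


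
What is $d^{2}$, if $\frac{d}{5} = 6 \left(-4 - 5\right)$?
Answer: $72900$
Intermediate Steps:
$d = -270$ ($d = 5 \cdot 6 \left(-4 - 5\right) = 5 \cdot 6 \left(-9\right) = 5 \left(-54\right) = -270$)
$d^{2} = \left(-270\right)^{2} = 72900$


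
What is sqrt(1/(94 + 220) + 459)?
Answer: sqrt(45255878)/314 ≈ 21.424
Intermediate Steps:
sqrt(1/(94 + 220) + 459) = sqrt(1/314 + 459) = sqrt(144127/314) = sqrt(45255878)/314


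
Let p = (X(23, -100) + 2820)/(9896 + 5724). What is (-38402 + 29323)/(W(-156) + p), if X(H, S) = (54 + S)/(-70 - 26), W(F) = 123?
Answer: -6807071040/92355863 ≈ -73.705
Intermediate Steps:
X(H, S) = -9/16 - S/96 (X(H, S) = (54 + S)/(-96) = (54 + S)*(-1/96) = -9/16 - S/96)
p = 135383/749760 (p = ((-9/16 - 1/96*(-100)) + 2820)/(9896 + 5724) = ((-9/16 + 25/24) + 2820)/15620 = (23/48 + 2820)*(1/15620) = (135383/48)*(1/15620) = 135383/749760 ≈ 0.18057)
(-38402 + 29323)/(W(-156) + p) = (-38402 + 29323)/(123 + 135383/749760) = -9079/92355863/749760 = -9079*749760/92355863 = -6807071040/92355863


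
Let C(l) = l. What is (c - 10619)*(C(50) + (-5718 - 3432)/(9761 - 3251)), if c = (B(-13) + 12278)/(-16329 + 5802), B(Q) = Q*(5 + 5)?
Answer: -392971238915/761453 ≈ -5.1608e+5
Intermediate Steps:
B(Q) = 10*Q (B(Q) = Q*10 = 10*Q)
c = -12148/10527 (c = (10*(-13) + 12278)/(-16329 + 5802) = (-130 + 12278)/(-10527) = 12148*(-1/10527) = -12148/10527 ≈ -1.1540)
(c - 10619)*(C(50) + (-5718 - 3432)/(9761 - 3251)) = (-12148/10527 - 10619)*(50 + (-5718 - 3432)/(9761 - 3251)) = -111798361*(50 - 9150/6510)/10527 = -111798361*(50 - 9150*1/6510)/10527 = -111798361*(50 - 305/217)/10527 = -111798361/10527*10545/217 = -392971238915/761453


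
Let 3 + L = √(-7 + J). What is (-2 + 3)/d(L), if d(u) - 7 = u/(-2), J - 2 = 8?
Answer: 17/143 + √3/143 ≈ 0.13099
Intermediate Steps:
J = 10 (J = 2 + 8 = 10)
L = -3 + √3 (L = -3 + √(-7 + 10) = -3 + √3 ≈ -1.2680)
d(u) = 7 - u/2 (d(u) = 7 + u/(-2) = 7 + u*(-½) = 7 - u/2)
(-2 + 3)/d(L) = (-2 + 3)/(7 - (-3 + √3)/2) = 1/(7 + (3/2 - √3/2)) = 1/(17/2 - √3/2)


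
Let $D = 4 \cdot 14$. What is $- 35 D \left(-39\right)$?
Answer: $76440$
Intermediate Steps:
$D = 56$
$- 35 D \left(-39\right) = \left(-35\right) 56 \left(-39\right) = \left(-1960\right) \left(-39\right) = 76440$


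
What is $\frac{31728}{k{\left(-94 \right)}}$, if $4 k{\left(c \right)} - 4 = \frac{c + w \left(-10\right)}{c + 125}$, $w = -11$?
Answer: $\frac{983568}{35} \approx 28102.0$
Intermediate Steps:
$k{\left(c \right)} = 1 + \frac{110 + c}{4 \left(125 + c\right)}$ ($k{\left(c \right)} = 1 + \frac{\left(c - -110\right) \frac{1}{c + 125}}{4} = 1 + \frac{\left(c + 110\right) \frac{1}{125 + c}}{4} = 1 + \frac{\left(110 + c\right) \frac{1}{125 + c}}{4} = 1 + \frac{\frac{1}{125 + c} \left(110 + c\right)}{4} = 1 + \frac{110 + c}{4 \left(125 + c\right)}$)
$\frac{31728}{k{\left(-94 \right)}} = \frac{31728}{\frac{5}{4} \frac{1}{125 - 94} \left(122 - 94\right)} = \frac{31728}{\frac{5}{4} \cdot \frac{1}{31} \cdot 28} = \frac{31728}{\frac{35}{31}} = 31728 \cdot \frac{31}{35} = \frac{983568}{35}$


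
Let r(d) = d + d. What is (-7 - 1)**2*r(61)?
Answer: 7808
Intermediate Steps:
r(d) = 2*d
(-7 - 1)**2*r(61) = (-7 - 1)**2*(2*61) = (-8)**2*122 = 64*122 = 7808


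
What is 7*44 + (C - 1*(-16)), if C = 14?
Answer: 338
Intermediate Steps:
7*44 + (C - 1*(-16)) = 7*44 + (14 - 1*(-16)) = 308 + (14 + 16) = 308 + 30 = 338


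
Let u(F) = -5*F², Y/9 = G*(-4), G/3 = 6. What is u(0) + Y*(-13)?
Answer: 8424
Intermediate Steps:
G = 18 (G = 3*6 = 18)
Y = -648 (Y = 9*(18*(-4)) = 9*(-72) = -648)
u(0) + Y*(-13) = -5*0² - 648*(-13) = -5*0 + 8424 = 0 + 8424 = 8424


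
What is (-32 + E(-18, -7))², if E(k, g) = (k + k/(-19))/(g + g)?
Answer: 16760836/17689 ≈ 947.53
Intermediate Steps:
E(k, g) = 9*k/(19*g) (E(k, g) = (k + k*(-1/19))/((2*g)) = (k - k/19)*(1/(2*g)) = (18*k/19)*(1/(2*g)) = 9*k/(19*g))
(-32 + E(-18, -7))² = (-32 + (9/19)*(-18)/(-7))² = (-32 + (9/19)*(-18)*(-⅐))² = (-32 + 162/133)² = (-4094/133)² = 16760836/17689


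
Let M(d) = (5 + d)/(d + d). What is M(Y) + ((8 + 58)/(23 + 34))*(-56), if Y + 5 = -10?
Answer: -3677/57 ≈ -64.509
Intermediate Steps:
Y = -15 (Y = -5 - 10 = -15)
M(d) = (5 + d)/(2*d) (M(d) = (5 + d)/((2*d)) = (5 + d)*(1/(2*d)) = (5 + d)/(2*d))
M(Y) + ((8 + 58)/(23 + 34))*(-56) = (1/2)*(5 - 15)/(-15) + ((8 + 58)/(23 + 34))*(-56) = (1/2)*(-1/15)*(-10) + (66/57)*(-56) = 1/3 + (66*(1/57))*(-56) = 1/3 + (22/19)*(-56) = 1/3 - 1232/19 = -3677/57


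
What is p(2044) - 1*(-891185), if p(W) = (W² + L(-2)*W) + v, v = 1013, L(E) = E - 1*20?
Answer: 5025166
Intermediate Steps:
L(E) = -20 + E (L(E) = E - 20 = -20 + E)
p(W) = 1013 + W² - 22*W (p(W) = (W² + (-20 - 2)*W) + 1013 = (W² - 22*W) + 1013 = 1013 + W² - 22*W)
p(2044) - 1*(-891185) = (1013 + 2044² - 22*2044) - 1*(-891185) = (1013 + 4177936 - 44968) + 891185 = 4133981 + 891185 = 5025166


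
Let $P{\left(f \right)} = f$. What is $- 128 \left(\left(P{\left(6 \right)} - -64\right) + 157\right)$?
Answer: $-29056$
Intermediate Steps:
$- 128 \left(\left(P{\left(6 \right)} - -64\right) + 157\right) = - 128 \left(\left(6 - -64\right) + 157\right) = - 128 \left(\left(6 + 64\right) + 157\right) = - 128 \left(70 + 157\right) = \left(-128\right) 227 = -29056$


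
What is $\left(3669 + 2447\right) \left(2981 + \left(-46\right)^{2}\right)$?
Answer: $31173252$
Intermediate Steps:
$\left(3669 + 2447\right) \left(2981 + \left(-46\right)^{2}\right) = 6116 \left(2981 + 2116\right) = 6116 \cdot 5097 = 31173252$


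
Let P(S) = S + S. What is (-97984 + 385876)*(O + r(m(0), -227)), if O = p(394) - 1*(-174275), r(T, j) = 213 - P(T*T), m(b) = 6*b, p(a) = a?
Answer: 50347128744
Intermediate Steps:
P(S) = 2*S
r(T, j) = 213 - 2*T² (r(T, j) = 213 - 2*T*T = 213 - 2*T²)
O = 174669 (O = 394 - 1*(-174275) = 394 + 174275 = 174669)
(-97984 + 385876)*(O + r(m(0), -227)) = (-97984 + 385876)*(174669 + (213 - 2*(6*0)²)) = 287892*(174669 + (213 - 2*0²)) = 287892*(174669 + (213 - 2*0)) = 287892*(174669 + (213 + 0)) = 287892*(174669 + 213) = 287892*174882 = 50347128744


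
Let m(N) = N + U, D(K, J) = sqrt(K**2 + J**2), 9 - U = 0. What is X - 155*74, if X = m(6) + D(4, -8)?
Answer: -11455 + 4*sqrt(5) ≈ -11446.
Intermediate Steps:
U = 9 (U = 9 - 1*0 = 9 + 0 = 9)
D(K, J) = sqrt(J**2 + K**2)
m(N) = 9 + N (m(N) = N + 9 = 9 + N)
X = 15 + 4*sqrt(5) (X = (9 + 6) + sqrt((-8)**2 + 4**2) = 15 + sqrt(64 + 16) = 15 + sqrt(80) = 15 + 4*sqrt(5) ≈ 23.944)
X - 155*74 = (15 + 4*sqrt(5)) - 155*74 = (15 + 4*sqrt(5)) - 11470 = -11455 + 4*sqrt(5)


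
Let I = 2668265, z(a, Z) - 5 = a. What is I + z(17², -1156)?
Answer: 2668559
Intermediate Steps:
z(a, Z) = 5 + a
I + z(17², -1156) = 2668265 + (5 + 17²) = 2668265 + (5 + 289) = 2668265 + 294 = 2668559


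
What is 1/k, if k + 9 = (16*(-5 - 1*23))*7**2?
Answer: -1/21961 ≈ -4.5535e-5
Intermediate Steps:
k = -21961 (k = -9 + (16*(-5 - 1*23))*7**2 = -9 + (16*(-5 - 23))*49 = -9 + (16*(-28))*49 = -9 - 448*49 = -9 - 21952 = -21961)
1/k = 1/(-21961) = -1/21961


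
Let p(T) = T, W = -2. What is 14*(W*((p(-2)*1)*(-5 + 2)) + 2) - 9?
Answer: -149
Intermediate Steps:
14*(W*((p(-2)*1)*(-5 + 2)) + 2) - 9 = 14*(-2*(-2*1)*(-5 + 2) + 2) - 9 = 14*(-(-4)*(-3) + 2) - 9 = 14*(-2*6 + 2) - 9 = 14*(-12 + 2) - 9 = 14*(-10) - 9 = -140 - 9 = -149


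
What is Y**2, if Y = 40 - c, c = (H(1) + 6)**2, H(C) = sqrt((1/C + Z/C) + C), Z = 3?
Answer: 721 + 24*sqrt(5) ≈ 774.67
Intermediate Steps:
H(C) = sqrt(C + 4/C) (H(C) = sqrt((1/C + 3/C) + C) = sqrt(4/C + C) = sqrt(C + 4/C))
c = (6 + sqrt(5))**2 (c = (sqrt(1 + 4/1) + 6)**2 = (sqrt(1 + 4*1) + 6)**2 = (sqrt(1 + 4) + 6)**2 = (sqrt(5) + 6)**2 = (6 + sqrt(5))**2 ≈ 67.833)
Y = 40 - (6 + sqrt(5))**2 ≈ -27.833
Y**2 = (40 - (6 + sqrt(5))**2)**2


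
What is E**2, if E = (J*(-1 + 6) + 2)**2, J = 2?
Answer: 20736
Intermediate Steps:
E = 144 (E = (2*(-1 + 6) + 2)**2 = (2*5 + 2)**2 = (10 + 2)**2 = 12**2 = 144)
E**2 = 144**2 = 20736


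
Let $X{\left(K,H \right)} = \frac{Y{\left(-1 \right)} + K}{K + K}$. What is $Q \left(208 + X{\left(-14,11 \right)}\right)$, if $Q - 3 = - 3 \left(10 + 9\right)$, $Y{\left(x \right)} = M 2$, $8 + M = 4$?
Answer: $- \frac{78921}{7} \approx -11274.0$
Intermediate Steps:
$M = -4$ ($M = -8 + 4 = -4$)
$Y{\left(x \right)} = -8$ ($Y{\left(x \right)} = \left(-4\right) 2 = -8$)
$X{\left(K,H \right)} = \frac{-8 + K}{2 K}$ ($X{\left(K,H \right)} = \frac{-8 + K}{K + K} = \frac{-8 + K}{2 K}$)
$Q = -54$ ($Q = 3 - 3 \left(10 + 9\right) = 3 - 57 = -54$)
$Q \left(208 + X{\left(-14,11 \right)}\right) = - 54 \left(208 + \frac{-8 - 14}{2 \left(-14\right)}\right) = - 54 \left(208 + \frac{1}{2} \left(- \frac{1}{14}\right) \left(-22\right)\right) = - 54 \left(208 + \frac{11}{14}\right) = \left(-54\right) \frac{2923}{14} = - \frac{78921}{7}$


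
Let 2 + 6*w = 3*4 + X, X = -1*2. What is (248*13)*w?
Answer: 12896/3 ≈ 4298.7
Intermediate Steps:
X = -2
w = 4/3 (w = -⅓ + (3*4 - 2)/6 = -⅓ + (12 - 2)/6 = -⅓ + (⅙)*10 = -⅓ + 5/3 = 4/3 ≈ 1.3333)
(248*13)*w = (248*13)*(4/3) = 3224*(4/3) = 12896/3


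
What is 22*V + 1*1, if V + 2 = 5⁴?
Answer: 13707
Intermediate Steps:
V = 623 (V = -2 + 5⁴ = -2 + 625 = 623)
22*V + 1*1 = 22*623 + 1*1 = 13706 + 1 = 13707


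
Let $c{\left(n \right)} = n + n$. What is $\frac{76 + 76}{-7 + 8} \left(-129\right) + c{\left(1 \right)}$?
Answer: $-19606$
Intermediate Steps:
$c{\left(n \right)} = 2 n$
$\frac{76 + 76}{-7 + 8} \left(-129\right) + c{\left(1 \right)} = \frac{76 + 76}{-7 + 8} \left(-129\right) + 2 \cdot 1 = \frac{152}{1} \left(-129\right) + 2 = 152 \cdot 1 \left(-129\right) + 2 = 152 \left(-129\right) + 2 = -19608 + 2 = -19606$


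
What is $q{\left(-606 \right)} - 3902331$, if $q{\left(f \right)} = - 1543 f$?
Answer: $-2967273$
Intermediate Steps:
$q{\left(-606 \right)} - 3902331 = \left(-1543\right) \left(-606\right) - 3902331 = 935058 - 3902331 = -2967273$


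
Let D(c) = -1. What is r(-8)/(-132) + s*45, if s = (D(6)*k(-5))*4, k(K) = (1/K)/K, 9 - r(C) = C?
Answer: -4837/660 ≈ -7.3288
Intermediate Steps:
r(C) = 9 - C
k(K) = K⁻² (k(K) = 1/(K*K) = K⁻²)
s = -4/25 (s = -1/(-5)²*4 = -1*1/25*4 = -1/25*4 = -4/25 ≈ -0.16000)
r(-8)/(-132) + s*45 = (9 - 1*(-8))/(-132) - 4/25*45 = (9 + 8)*(-1/132) - 36/5 = 17*(-1/132) - 36/5 = -17/132 - 36/5 = -4837/660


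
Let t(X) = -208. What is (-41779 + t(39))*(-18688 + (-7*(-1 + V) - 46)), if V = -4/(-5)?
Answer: 3932628381/5 ≈ 7.8653e+8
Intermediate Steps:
V = 4/5 (V = -4*(-1/5) = 4/5 ≈ 0.80000)
(-41779 + t(39))*(-18688 + (-7*(-1 + V) - 46)) = (-41779 - 208)*(-18688 + (-7*(-1 + 4/5) - 46)) = -41987*(-18688 + (-7*(-1)/5 - 46)) = -41987*(-18688 + (-7*(-1/5) - 46)) = -41987*(-18688 + (7/5 - 46)) = -41987*(-18688 - 223/5) = -41987*(-93663/5) = 3932628381/5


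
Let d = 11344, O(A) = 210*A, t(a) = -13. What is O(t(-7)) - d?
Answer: -14074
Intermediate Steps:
O(t(-7)) - d = 210*(-13) - 1*11344 = -2730 - 11344 = -14074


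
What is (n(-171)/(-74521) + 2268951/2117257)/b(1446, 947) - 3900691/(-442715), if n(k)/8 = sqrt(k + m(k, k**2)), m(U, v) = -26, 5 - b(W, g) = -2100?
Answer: 695428220275904/78924148637971 - 8*I*sqrt(197)/156866705 ≈ 8.8114 - 7.158e-7*I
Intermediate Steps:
b(W, g) = 2105 (b(W, g) = 5 - 1*(-2100) = 5 + 2100 = 2105)
n(k) = 8*sqrt(-26 + k) (n(k) = 8*sqrt(k - 26) = 8*sqrt(-26 + k))
(n(-171)/(-74521) + 2268951/2117257)/b(1446, 947) - 3900691/(-442715) = ((8*sqrt(-26 - 171))/(-74521) + 2268951/2117257)/2105 - 3900691/(-442715) = ((8*sqrt(-197))*(-1/74521) + 2268951*(1/2117257))*(1/2105) - 3900691*(-1/442715) = ((8*(I*sqrt(197)))*(-1/74521) + 2268951/2117257)*(1/2105) + 3900691/442715 = ((8*I*sqrt(197))*(-1/74521) + 2268951/2117257)*(1/2105) + 3900691/442715 = (-8*I*sqrt(197)/74521 + 2268951/2117257)*(1/2105) + 3900691/442715 = (2268951/2117257 - 8*I*sqrt(197)/74521)*(1/2105) + 3900691/442715 = (2268951/4456825985 - 8*I*sqrt(197)/156866705) + 3900691/442715 = 695428220275904/78924148637971 - 8*I*sqrt(197)/156866705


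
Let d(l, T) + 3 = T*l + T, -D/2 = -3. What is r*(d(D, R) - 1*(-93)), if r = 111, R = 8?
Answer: 16206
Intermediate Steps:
D = 6 (D = -2*(-3) = 6)
d(l, T) = -3 + T + T*l (d(l, T) = -3 + (T*l + T) = -3 + (T + T*l) = -3 + T + T*l)
r*(d(D, R) - 1*(-93)) = 111*((-3 + 8 + 8*6) - 1*(-93)) = 111*((-3 + 8 + 48) + 93) = 111*(53 + 93) = 111*146 = 16206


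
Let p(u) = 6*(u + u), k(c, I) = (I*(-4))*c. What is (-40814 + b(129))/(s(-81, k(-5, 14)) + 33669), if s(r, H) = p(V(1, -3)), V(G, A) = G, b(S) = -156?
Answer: -40970/33681 ≈ -1.2164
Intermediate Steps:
k(c, I) = -4*I*c (k(c, I) = (-4*I)*c = -4*I*c)
p(u) = 12*u (p(u) = 6*(2*u) = 12*u)
s(r, H) = 12 (s(r, H) = 12*1 = 12)
(-40814 + b(129))/(s(-81, k(-5, 14)) + 33669) = (-40814 - 156)/(12 + 33669) = -40970/33681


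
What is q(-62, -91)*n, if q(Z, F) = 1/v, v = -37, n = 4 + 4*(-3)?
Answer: 8/37 ≈ 0.21622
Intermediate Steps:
n = -8 (n = 4 - 12 = -8)
q(Z, F) = -1/37 (q(Z, F) = 1/(-37) = -1/37)
q(-62, -91)*n = -1/37*(-8) = 8/37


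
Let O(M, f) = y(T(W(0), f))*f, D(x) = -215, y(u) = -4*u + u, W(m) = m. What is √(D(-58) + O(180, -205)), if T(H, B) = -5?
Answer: I*√3290 ≈ 57.359*I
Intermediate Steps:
y(u) = -3*u
O(M, f) = 15*f (O(M, f) = (-3*(-5))*f = 15*f)
√(D(-58) + O(180, -205)) = √(-215 + 15*(-205)) = √(-215 - 3075) = √(-3290) = I*√3290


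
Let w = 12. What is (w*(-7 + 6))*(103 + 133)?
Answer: -2832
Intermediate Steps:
(w*(-7 + 6))*(103 + 133) = (12*(-7 + 6))*(103 + 133) = (12*(-1))*236 = -12*236 = -2832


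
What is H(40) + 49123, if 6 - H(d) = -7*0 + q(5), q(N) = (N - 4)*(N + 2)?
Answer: 49122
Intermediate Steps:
q(N) = (-4 + N)*(2 + N)
H(d) = -1 (H(d) = 6 - (-7*0 + (-8 + 5**2 - 2*5)) = 6 - (0 + (-8 + 25 - 10)) = 6 - (0 + 7) = 6 - 1*7 = 6 - 7 = -1)
H(40) + 49123 = -1 + 49123 = 49122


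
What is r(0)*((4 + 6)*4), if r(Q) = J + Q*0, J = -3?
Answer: -120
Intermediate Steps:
r(Q) = -3 (r(Q) = -3 + Q*0 = -3 + 0 = -3)
r(0)*((4 + 6)*4) = -3*(4 + 6)*4 = -30*4 = -3*40 = -120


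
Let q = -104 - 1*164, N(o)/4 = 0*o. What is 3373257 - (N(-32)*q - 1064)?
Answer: 3374321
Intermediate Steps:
N(o) = 0 (N(o) = 4*(0*o) = 4*0 = 0)
q = -268 (q = -104 - 164 = -268)
3373257 - (N(-32)*q - 1064) = 3373257 - (0*(-268) - 1064) = 3373257 - (0 - 1064) = 3373257 - 1*(-1064) = 3373257 + 1064 = 3374321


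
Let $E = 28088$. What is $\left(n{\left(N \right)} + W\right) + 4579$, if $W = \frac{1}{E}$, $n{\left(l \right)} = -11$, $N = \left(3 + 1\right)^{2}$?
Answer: $\frac{128305985}{28088} \approx 4568.0$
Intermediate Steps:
$N = 16$ ($N = 4^{2} = 16$)
$W = \frac{1}{28088} \approx 3.5602 \cdot 10^{-5}$
$\left(n{\left(N \right)} + W\right) + 4579 = \left(-11 + \frac{1}{28088}\right) + 4579 = - \frac{308967}{28088} + 4579 = \frac{128305985}{28088}$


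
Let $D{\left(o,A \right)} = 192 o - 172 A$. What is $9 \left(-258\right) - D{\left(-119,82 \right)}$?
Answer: $34630$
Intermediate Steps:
$D{\left(o,A \right)} = - 172 A + 192 o$
$9 \left(-258\right) - D{\left(-119,82 \right)} = 9 \left(-258\right) - \left(\left(-172\right) 82 + 192 \left(-119\right)\right) = -2322 - \left(-14104 - 22848\right) = -2322 - -36952 = -2322 + 36952 = 34630$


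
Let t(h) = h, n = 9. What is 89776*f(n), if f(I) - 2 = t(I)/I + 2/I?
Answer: 2603504/9 ≈ 2.8928e+5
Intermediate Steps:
f(I) = 3 + 2/I (f(I) = 2 + (I/I + 2/I) = 2 + (1 + 2/I) = 3 + 2/I)
89776*f(n) = 89776*(3 + 2/9) = 89776*(29/9) = 2603504/9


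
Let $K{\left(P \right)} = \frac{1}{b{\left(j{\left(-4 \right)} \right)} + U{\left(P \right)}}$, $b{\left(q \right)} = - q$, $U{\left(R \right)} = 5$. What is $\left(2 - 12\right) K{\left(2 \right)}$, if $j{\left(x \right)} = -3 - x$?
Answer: $- \frac{5}{2} \approx -2.5$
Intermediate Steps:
$K{\left(P \right)} = \frac{1}{4}$ ($K{\left(P \right)} = \frac{1}{- (-3 - -4) + 5} = \frac{1}{- (-3 + 4) + 5} = \frac{1}{\left(-1\right) 1 + 5} = \frac{1}{-1 + 5} = \frac{1}{4}$)
$\left(2 - 12\right) K{\left(2 \right)} = \left(2 - 12\right) \frac{1}{4} = \left(-10\right) \frac{1}{4} = - \frac{5}{2}$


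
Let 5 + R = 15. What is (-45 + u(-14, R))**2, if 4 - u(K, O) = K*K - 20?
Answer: 47089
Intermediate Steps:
R = 10 (R = -5 + 15 = 10)
u(K, O) = 24 - K**2 (u(K, O) = 4 - (K*K - 20) = 4 - (K**2 - 20) = 4 - (-20 + K**2) = 4 + (20 - K**2) = 24 - K**2)
(-45 + u(-14, R))**2 = (-45 + (24 - 1*(-14)**2))**2 = (-45 + (24 - 1*196))**2 = (-45 + (24 - 196))**2 = (-45 - 172)**2 = (-217)**2 = 47089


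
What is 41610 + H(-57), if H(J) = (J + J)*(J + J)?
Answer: 54606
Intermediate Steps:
H(J) = 4*J² (H(J) = (2*J)*(2*J) = 4*J²)
41610 + H(-57) = 41610 + 4*(-57)² = 41610 + 4*3249 = 41610 + 12996 = 54606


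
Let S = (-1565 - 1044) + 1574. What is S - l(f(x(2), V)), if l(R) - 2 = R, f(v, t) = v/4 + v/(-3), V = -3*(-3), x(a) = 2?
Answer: -6221/6 ≈ -1036.8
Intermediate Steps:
V = 9
f(v, t) = -v/12 (f(v, t) = v*(¼) + v*(-⅓) = v/4 - v/3 = -v/12)
l(R) = 2 + R
S = -1035 (S = -2609 + 1574 = -1035)
S - l(f(x(2), V)) = -1035 - (2 - 1/12*2) = -1035 - (2 - ⅙) = -1035 - 1*11/6 = -1035 - 11/6 = -6221/6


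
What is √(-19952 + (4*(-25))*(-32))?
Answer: 4*I*√1047 ≈ 129.43*I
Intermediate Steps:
√(-19952 + (4*(-25))*(-32)) = √(-19952 - 100*(-32)) = √(-19952 + 3200) = √(-16752) = 4*I*√1047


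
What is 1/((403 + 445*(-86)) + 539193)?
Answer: 1/501326 ≈ 1.9947e-6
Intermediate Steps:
1/((403 + 445*(-86)) + 539193) = 1/((403 - 38270) + 539193) = 1/(-37867 + 539193) = 1/501326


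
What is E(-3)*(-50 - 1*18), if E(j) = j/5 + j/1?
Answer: 1224/5 ≈ 244.80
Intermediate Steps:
E(j) = 6*j/5 (E(j) = j*(⅕) + j*1 = j/5 + j = 6*j/5)
E(-3)*(-50 - 1*18) = ((6/5)*(-3))*(-50 - 1*18) = -18*(-50 - 18)/5 = -18/5*(-68) = 1224/5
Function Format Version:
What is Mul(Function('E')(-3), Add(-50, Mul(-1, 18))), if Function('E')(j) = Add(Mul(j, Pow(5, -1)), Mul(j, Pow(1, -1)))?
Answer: Rational(1224, 5) ≈ 244.80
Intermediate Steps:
Function('E')(j) = Mul(Rational(6, 5), j) (Function('E')(j) = Add(Mul(j, Rational(1, 5)), Mul(j, 1)) = Add(Mul(Rational(1, 5), j), j) = Mul(Rational(6, 5), j))
Mul(Function('E')(-3), Add(-50, Mul(-1, 18))) = Mul(Mul(Rational(6, 5), -3), Add(-50, Mul(-1, 18))) = Mul(Rational(-18, 5), Add(-50, -18)) = Mul(Rational(-18, 5), -68) = Rational(1224, 5)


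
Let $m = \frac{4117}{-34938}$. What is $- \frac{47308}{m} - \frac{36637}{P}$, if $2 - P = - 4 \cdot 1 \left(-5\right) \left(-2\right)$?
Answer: $\frac{69268735439}{172914} \approx 4.006 \cdot 10^{5}$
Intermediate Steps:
$P = 42$ ($P = 2 - - 4 \cdot 1 \left(-5\right) \left(-2\right) = 2 - - 4 \left(\left(-5\right) \left(-2\right)\right) = 2 - \left(-4\right) 10 = 2 - -40 = 2 + 40 = 42$)
$m = - \frac{4117}{34938}$ ($m = 4117 \left(- \frac{1}{34938}\right) = - \frac{4117}{34938} \approx -0.11784$)
$- \frac{47308}{m} - \frac{36637}{P} = - \frac{47308}{- \frac{4117}{34938}} - \frac{36637}{42} = \left(-47308\right) \left(- \frac{34938}{4117}\right) - \frac{36637}{42} = \frac{1652846904}{4117} - \frac{36637}{42} = \frac{69268735439}{172914}$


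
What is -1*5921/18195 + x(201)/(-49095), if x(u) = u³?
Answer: -3289889482/19850745 ≈ -165.73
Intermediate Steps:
-1*5921/18195 + x(201)/(-49095) = -1*5921/18195 + 201³/(-49095) = -5921*1/18195 + 8120601*(-1/49095) = -5921/18195 - 902289/5455 = -3289889482/19850745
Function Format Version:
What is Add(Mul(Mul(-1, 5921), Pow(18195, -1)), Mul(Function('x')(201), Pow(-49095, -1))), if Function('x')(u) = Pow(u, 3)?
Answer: Rational(-3289889482, 19850745) ≈ -165.73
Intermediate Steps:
Add(Mul(Mul(-1, 5921), Pow(18195, -1)), Mul(Function('x')(201), Pow(-49095, -1))) = Add(Mul(Mul(-1, 5921), Pow(18195, -1)), Mul(Pow(201, 3), Pow(-49095, -1))) = Add(Mul(-5921, Rational(1, 18195)), Mul(8120601, Rational(-1, 49095))) = Add(Rational(-5921, 18195), Rational(-902289, 5455)) = Rational(-3289889482, 19850745)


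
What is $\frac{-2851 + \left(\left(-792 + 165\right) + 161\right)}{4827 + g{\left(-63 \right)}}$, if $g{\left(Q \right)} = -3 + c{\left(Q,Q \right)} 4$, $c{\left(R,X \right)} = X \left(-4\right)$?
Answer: $- \frac{3317}{5832} \approx -0.56876$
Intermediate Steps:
$c{\left(R,X \right)} = - 4 X$
$g{\left(Q \right)} = -3 - 16 Q$ ($g{\left(Q \right)} = -3 + - 4 Q 4 = -3 - 16 Q$)
$\frac{-2851 + \left(\left(-792 + 165\right) + 161\right)}{4827 + g{\left(-63 \right)}} = \frac{-2851 + \left(\left(-792 + 165\right) + 161\right)}{4827 - -1005} = \frac{-2851 + \left(-627 + 161\right)}{4827 + \left(-3 + 1008\right)} = \frac{-2851 - 466}{4827 + 1005} = - \frac{3317}{5832}$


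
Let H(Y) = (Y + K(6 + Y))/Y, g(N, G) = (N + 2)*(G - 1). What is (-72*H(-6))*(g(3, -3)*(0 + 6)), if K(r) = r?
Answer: 8640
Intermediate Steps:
g(N, G) = (-1 + G)*(2 + N) (g(N, G) = (2 + N)*(-1 + G) = (-1 + G)*(2 + N))
H(Y) = (6 + 2*Y)/Y (H(Y) = (Y + (6 + Y))/Y = (6 + 2*Y)/Y)
(-72*H(-6))*(g(3, -3)*(0 + 6)) = (-72*(2 + 6/(-6)))*((-2 - 1*3 + 2*(-3) - 3*3)*(0 + 6)) = (-72*(2 + 6*(-⅙)))*((-2 - 3 - 6 - 9)*6) = (-72*(2 - 1))*(-20*6) = -72*1*(-120) = -72*(-120) = 8640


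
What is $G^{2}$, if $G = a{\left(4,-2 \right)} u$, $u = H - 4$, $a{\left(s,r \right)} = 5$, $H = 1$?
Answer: $225$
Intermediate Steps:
$u = -3$ ($u = 1 - 4 = -3$)
$G = -15$ ($G = 5 \left(-3\right) = -15$)
$G^{2} = \left(-15\right)^{2} = 225$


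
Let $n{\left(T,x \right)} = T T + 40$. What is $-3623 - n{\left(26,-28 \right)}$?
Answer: $-4339$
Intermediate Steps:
$n{\left(T,x \right)} = 40 + T^{2}$ ($n{\left(T,x \right)} = T^{2} + 40 = 40 + T^{2}$)
$-3623 - n{\left(26,-28 \right)} = -3623 - \left(40 + 26^{2}\right) = -3623 - \left(40 + 676\right) = -3623 - 716 = -4339$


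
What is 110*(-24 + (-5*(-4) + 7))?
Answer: 330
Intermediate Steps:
110*(-24 + (-5*(-4) + 7)) = 110*(-24 + (20 + 7)) = 110*(-24 + 27) = 110*3 = 330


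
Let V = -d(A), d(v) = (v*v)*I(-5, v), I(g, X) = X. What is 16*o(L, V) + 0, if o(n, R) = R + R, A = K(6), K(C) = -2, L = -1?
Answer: 256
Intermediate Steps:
A = -2
d(v) = v**3 (d(v) = (v*v)*v = v**2*v = v**3)
V = 8 (V = -1*(-2)**3 = -1*(-8) = 8)
o(n, R) = 2*R
16*o(L, V) + 0 = 16*(2*8) + 0 = 16*16 + 0 = 256 + 0 = 256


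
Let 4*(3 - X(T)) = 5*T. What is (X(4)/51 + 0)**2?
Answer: 4/2601 ≈ 0.0015379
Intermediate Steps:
X(T) = 3 - 5*T/4
(X(4)/51 + 0)**2 = ((3 - 5/4*4)/51 + 0)**2 = ((3 - 5)*(1/51) + 0)**2 = (-2*1/51 + 0)**2 = (-2/51 + 0)**2 = (-2/51)**2 = 4/2601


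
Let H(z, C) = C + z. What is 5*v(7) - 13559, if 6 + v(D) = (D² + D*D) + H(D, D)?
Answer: -13029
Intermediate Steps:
v(D) = -6 + 2*D + 2*D² (v(D) = -6 + ((D² + D*D) + (D + D)) = -6 + ((D² + D²) + 2*D) = -6 + (2*D² + 2*D) = -6 + (2*D + 2*D²) = -6 + 2*D + 2*D²)
5*v(7) - 13559 = 5*(-6 + 2*7 + 2*7²) - 13559 = 5*(-6 + 14 + 2*49) - 13559 = 5*(-6 + 14 + 98) - 13559 = 5*106 - 13559 = 530 - 13559 = -13029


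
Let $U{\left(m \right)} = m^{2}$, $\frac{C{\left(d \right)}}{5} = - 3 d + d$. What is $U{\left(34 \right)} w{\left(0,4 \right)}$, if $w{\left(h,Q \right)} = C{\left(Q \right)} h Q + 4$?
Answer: $4624$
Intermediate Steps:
$C{\left(d \right)} = - 10 d$ ($C{\left(d \right)} = 5 \left(- 3 d + d\right) = 5 \left(- 2 d\right) = - 10 d$)
$w{\left(h,Q \right)} = 4 - 10 h Q^{2}$ ($w{\left(h,Q \right)} = - 10 Q h Q + 4 = - 10 h Q^{2} + 4 = 4 - 10 h Q^{2}$)
$U{\left(34 \right)} w{\left(0,4 \right)} = 34^{2} \left(4 - 0 \cdot 4^{2}\right) = 1156 \left(4 - 0 \cdot 16\right) = 1156 \left(4 + 0\right) = 1156 \cdot 4 = 4624$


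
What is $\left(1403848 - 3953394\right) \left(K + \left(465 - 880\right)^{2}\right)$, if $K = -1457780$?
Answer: $3277581608030$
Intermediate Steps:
$\left(1403848 - 3953394\right) \left(K + \left(465 - 880\right)^{2}\right) = \left(1403848 - 3953394\right) \left(-1457780 + \left(465 - 880\right)^{2}\right) = - 2549546 \left(-1457780 + \left(-415\right)^{2}\right) = - 2549546 \left(-1457780 + 172225\right) = \left(-2549546\right) \left(-1285555\right) = 3277581608030$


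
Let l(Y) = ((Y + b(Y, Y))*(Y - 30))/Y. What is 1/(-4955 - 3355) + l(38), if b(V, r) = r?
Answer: 132959/8310 ≈ 16.000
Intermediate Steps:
l(Y) = -60 + 2*Y (l(Y) = ((Y + Y)*(Y - 30))/Y = ((2*Y)*(-30 + Y))/Y = (2*Y*(-30 + Y))/Y = -60 + 2*Y)
1/(-4955 - 3355) + l(38) = 1/(-4955 - 3355) + (-60 + 2*38) = 1/(-8310) + (-60 + 76) = -1/8310 + 16 = 132959/8310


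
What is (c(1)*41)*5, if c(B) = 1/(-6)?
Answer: -205/6 ≈ -34.167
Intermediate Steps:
c(B) = -1/6
(c(1)*41)*5 = -1/6*41*5 = -41/6*5 = -205/6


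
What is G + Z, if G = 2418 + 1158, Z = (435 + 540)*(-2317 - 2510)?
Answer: -4702749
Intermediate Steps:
Z = -4706325 (Z = 975*(-4827) = -4706325)
G = 3576
G + Z = 3576 - 4706325 = -4702749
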